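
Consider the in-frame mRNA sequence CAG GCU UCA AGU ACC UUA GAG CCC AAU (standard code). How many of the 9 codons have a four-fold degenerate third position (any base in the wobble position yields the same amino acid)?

Codon 1 CAG (Gln): third position 2-fold.
Codon 2 GCU (Ala): third position 4-fold.
Codon 3 UCA (Ser): third position 4-fold.
Codon 4 AGU (Ser): third position 2-fold.
Codon 5 ACC (Thr): third position 4-fold.
Codon 6 UUA (Leu): third position 2-fold.
Codon 7 GAG (Glu): third position 2-fold.
Codon 8 CCC (Pro): third position 4-fold.
Codon 9 AAU (Asn): third position 2-fold.
Four-fold degenerate third positions: 4.

4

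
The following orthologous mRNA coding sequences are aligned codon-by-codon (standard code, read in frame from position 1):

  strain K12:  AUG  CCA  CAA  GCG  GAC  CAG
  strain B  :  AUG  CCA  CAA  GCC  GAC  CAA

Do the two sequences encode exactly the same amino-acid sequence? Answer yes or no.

yes

Codon 1: AUG Met / AUG Met — identical.
Codon 2: CCA Pro / CCA Pro — identical.
Codon 3: CAA Gln / CAA Gln — identical.
Codon 4: GCG Ala / GCC Ala — synonymous.
Codon 5: GAC Asp / GAC Asp — identical.
Codon 6: CAG Gln / CAA Gln — synonymous.
Nonsynonymous differences: 0 → same protein.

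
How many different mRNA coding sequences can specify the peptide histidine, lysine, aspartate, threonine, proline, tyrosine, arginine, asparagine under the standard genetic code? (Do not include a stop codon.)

His: 2 codons.
Lys: 2 codons.
Asp: 2 codons.
Thr: 4 codons.
Pro: 4 codons.
Tyr: 2 codons.
Arg: 6 codons.
Asn: 2 codons.
2 × 2 × 2 × 4 × 4 × 2 × 6 × 2 = 3072.

3072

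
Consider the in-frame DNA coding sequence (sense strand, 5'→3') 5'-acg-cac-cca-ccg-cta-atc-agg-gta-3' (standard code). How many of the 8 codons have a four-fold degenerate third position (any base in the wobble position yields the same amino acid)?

5

Codon 1 ACG (Thr): third position 4-fold.
Codon 2 CAC (His): third position 2-fold.
Codon 3 CCA (Pro): third position 4-fold.
Codon 4 CCG (Pro): third position 4-fold.
Codon 5 CTA (Leu): third position 4-fold.
Codon 6 ATC (Ile): third position 3-fold.
Codon 7 AGG (Arg): third position 2-fold.
Codon 8 GTA (Val): third position 4-fold.
Four-fold degenerate third positions: 5.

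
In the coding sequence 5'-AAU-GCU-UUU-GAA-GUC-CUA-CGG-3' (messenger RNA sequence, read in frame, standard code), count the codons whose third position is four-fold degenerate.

4

Codon 1 AAU (Asn): third position 2-fold.
Codon 2 GCU (Ala): third position 4-fold.
Codon 3 UUU (Phe): third position 2-fold.
Codon 4 GAA (Glu): third position 2-fold.
Codon 5 GUC (Val): third position 4-fold.
Codon 6 CUA (Leu): third position 4-fold.
Codon 7 CGG (Arg): third position 4-fold.
Four-fold degenerate third positions: 4.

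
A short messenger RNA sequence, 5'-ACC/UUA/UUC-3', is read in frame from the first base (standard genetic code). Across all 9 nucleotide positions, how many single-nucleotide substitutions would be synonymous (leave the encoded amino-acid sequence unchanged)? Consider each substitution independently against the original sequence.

6

Codon 1 (ACC, Thr): 3 synonymous substitutions.
Codon 2 (UUA, Leu): 2 synonymous substitutions.
Codon 3 (UUC, Phe): 1 synonymous substitution.
Total: 3 + 2 + 1 = 6.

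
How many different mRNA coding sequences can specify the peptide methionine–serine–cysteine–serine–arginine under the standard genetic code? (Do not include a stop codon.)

Met: 1 codon.
Ser: 6 codons.
Cys: 2 codons.
Ser: 6 codons.
Arg: 6 codons.
1 × 6 × 2 × 6 × 6 = 432.

432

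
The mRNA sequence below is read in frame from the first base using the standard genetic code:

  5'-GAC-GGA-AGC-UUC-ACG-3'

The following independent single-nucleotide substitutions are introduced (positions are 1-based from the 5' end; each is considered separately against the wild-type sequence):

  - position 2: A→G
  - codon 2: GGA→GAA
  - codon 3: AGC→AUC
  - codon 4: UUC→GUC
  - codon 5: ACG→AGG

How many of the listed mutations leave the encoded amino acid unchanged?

0

Codon 1: GAC (Asp) → GGC (Gly) — missense.
Codon 2: GGA (Gly) → GAA (Glu) — missense.
Codon 3: AGC (Ser) → AUC (Ile) — missense.
Codon 4: UUC (Phe) → GUC (Val) — missense.
Codon 5: ACG (Thr) → AGG (Arg) — missense.
Synonymous: 0 of 5.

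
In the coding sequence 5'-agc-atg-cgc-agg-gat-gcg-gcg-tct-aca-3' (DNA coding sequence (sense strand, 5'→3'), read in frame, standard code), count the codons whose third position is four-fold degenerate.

Codon 1 AGC (Ser): third position 2-fold.
Codon 2 ATG (Met): third position 1-fold.
Codon 3 CGC (Arg): third position 4-fold.
Codon 4 AGG (Arg): third position 2-fold.
Codon 5 GAT (Asp): third position 2-fold.
Codon 6 GCG (Ala): third position 4-fold.
Codon 7 GCG (Ala): third position 4-fold.
Codon 8 TCT (Ser): third position 4-fold.
Codon 9 ACA (Thr): third position 4-fold.
Four-fold degenerate third positions: 5.

5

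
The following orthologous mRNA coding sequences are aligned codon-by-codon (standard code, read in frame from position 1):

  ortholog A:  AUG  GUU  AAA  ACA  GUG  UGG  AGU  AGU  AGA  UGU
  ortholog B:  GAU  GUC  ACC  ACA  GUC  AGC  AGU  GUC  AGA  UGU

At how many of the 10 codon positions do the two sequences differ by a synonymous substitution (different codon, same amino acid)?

2

Codon 1: AUG Met / GAU Asp — nonsynonymous.
Codon 2: GUU Val / GUC Val — synonymous.
Codon 3: AAA Lys / ACC Thr — nonsynonymous.
Codon 4: ACA Thr / ACA Thr — identical.
Codon 5: GUG Val / GUC Val — synonymous.
Codon 6: UGG Trp / AGC Ser — nonsynonymous.
Codon 7: AGU Ser / AGU Ser — identical.
Codon 8: AGU Ser / GUC Val — nonsynonymous.
Codon 9: AGA Arg / AGA Arg — identical.
Codon 10: UGU Cys / UGU Cys — identical.
Synonymous differences: 2.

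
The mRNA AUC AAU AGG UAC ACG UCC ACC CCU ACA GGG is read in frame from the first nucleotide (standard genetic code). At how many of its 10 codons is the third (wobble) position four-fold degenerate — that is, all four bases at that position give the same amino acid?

Codon 1 AUC (Ile): third position 3-fold.
Codon 2 AAU (Asn): third position 2-fold.
Codon 3 AGG (Arg): third position 2-fold.
Codon 4 UAC (Tyr): third position 2-fold.
Codon 5 ACG (Thr): third position 4-fold.
Codon 6 UCC (Ser): third position 4-fold.
Codon 7 ACC (Thr): third position 4-fold.
Codon 8 CCU (Pro): third position 4-fold.
Codon 9 ACA (Thr): third position 4-fold.
Codon 10 GGG (Gly): third position 4-fold.
Four-fold degenerate third positions: 6.

6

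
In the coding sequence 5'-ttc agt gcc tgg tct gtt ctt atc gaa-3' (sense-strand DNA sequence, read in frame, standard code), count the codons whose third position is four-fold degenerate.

4

Codon 1 TTC (Phe): third position 2-fold.
Codon 2 AGT (Ser): third position 2-fold.
Codon 3 GCC (Ala): third position 4-fold.
Codon 4 TGG (Trp): third position 1-fold.
Codon 5 TCT (Ser): third position 4-fold.
Codon 6 GTT (Val): third position 4-fold.
Codon 7 CTT (Leu): third position 4-fold.
Codon 8 ATC (Ile): third position 3-fold.
Codon 9 GAA (Glu): third position 2-fold.
Four-fold degenerate third positions: 4.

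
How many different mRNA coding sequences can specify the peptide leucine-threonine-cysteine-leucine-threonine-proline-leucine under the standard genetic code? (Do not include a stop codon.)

27648

Leu: 6 codons.
Thr: 4 codons.
Cys: 2 codons.
Leu: 6 codons.
Thr: 4 codons.
Pro: 4 codons.
Leu: 6 codons.
6 × 4 × 2 × 6 × 4 × 4 × 6 = 27648.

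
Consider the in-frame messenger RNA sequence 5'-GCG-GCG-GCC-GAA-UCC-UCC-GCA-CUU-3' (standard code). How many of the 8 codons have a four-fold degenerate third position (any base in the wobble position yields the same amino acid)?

Codon 1 GCG (Ala): third position 4-fold.
Codon 2 GCG (Ala): third position 4-fold.
Codon 3 GCC (Ala): third position 4-fold.
Codon 4 GAA (Glu): third position 2-fold.
Codon 5 UCC (Ser): third position 4-fold.
Codon 6 UCC (Ser): third position 4-fold.
Codon 7 GCA (Ala): third position 4-fold.
Codon 8 CUU (Leu): third position 4-fold.
Four-fold degenerate third positions: 7.

7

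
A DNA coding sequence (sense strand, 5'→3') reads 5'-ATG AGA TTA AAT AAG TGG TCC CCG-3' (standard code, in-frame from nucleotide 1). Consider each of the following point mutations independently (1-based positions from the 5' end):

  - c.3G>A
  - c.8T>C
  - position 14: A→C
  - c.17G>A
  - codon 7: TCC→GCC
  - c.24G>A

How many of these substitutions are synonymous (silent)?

Codon 1: ATG (Met) → ATA (Ile) — missense.
Codon 3: TTA (Leu) → TCA (Ser) — missense.
Codon 5: AAG (Lys) → ACG (Thr) — missense.
Codon 6: TGG (Trp) → TAG (Stop) — nonsense.
Codon 7: TCC (Ser) → GCC (Ala) — missense.
Codon 8: CCG (Pro) → CCA (Pro) — synonymous.
Synonymous: 1 of 6.

1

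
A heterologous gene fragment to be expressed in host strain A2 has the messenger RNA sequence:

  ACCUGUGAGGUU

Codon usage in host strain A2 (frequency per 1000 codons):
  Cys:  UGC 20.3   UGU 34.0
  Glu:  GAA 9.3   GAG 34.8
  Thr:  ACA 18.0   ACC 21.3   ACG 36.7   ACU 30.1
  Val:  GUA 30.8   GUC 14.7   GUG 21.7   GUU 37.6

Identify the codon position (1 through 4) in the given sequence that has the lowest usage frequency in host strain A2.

Codon 1 ACC (Thr): 21.3 per 1000.
Codon 2 UGU (Cys): 34.0 per 1000.
Codon 3 GAG (Glu): 34.8 per 1000.
Codon 4 GUU (Val): 37.6 per 1000.
Lowest frequency is 21.3 at codon 1.

1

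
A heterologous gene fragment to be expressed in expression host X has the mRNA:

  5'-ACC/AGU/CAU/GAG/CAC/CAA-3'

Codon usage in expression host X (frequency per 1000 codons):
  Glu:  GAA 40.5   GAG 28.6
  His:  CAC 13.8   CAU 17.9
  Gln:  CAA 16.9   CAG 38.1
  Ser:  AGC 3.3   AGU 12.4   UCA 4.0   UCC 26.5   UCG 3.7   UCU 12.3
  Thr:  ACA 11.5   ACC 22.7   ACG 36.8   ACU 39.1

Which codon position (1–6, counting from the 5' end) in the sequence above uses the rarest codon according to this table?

Codon 1 ACC (Thr): 22.7 per 1000.
Codon 2 AGU (Ser): 12.4 per 1000.
Codon 3 CAU (His): 17.9 per 1000.
Codon 4 GAG (Glu): 28.6 per 1000.
Codon 5 CAC (His): 13.8 per 1000.
Codon 6 CAA (Gln): 16.9 per 1000.
Lowest frequency is 12.4 at codon 2.

2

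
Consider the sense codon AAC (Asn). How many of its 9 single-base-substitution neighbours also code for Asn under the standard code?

1

Position 1: none → 0 synonymous.
Position 2: none → 0 synonymous.
Position 3: AAT → 1 synonymous.
Total: 0 + 0 + 1 = 1.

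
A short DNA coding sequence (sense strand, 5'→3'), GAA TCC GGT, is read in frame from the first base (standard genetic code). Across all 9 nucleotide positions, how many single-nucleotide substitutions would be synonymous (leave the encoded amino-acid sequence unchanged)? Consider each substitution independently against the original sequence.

Codon 1 (GAA, Glu): 1 synonymous substitution.
Codon 2 (TCC, Ser): 3 synonymous substitutions.
Codon 3 (GGT, Gly): 3 synonymous substitutions.
Total: 1 + 3 + 3 = 7.

7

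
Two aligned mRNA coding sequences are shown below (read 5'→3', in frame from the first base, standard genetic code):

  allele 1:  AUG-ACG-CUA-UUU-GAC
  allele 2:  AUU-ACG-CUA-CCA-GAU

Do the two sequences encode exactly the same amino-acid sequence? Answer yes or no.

no

Codon 1: AUG Met / AUU Ile — nonsynonymous.
Codon 2: ACG Thr / ACG Thr — identical.
Codon 3: CUA Leu / CUA Leu — identical.
Codon 4: UUU Phe / CCA Pro — nonsynonymous.
Codon 5: GAC Asp / GAU Asp — synonymous.
Nonsynonymous differences: 2 → different protein.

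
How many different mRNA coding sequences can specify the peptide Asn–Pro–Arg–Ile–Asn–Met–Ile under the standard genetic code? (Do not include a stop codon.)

864

Asn: 2 codons.
Pro: 4 codons.
Arg: 6 codons.
Ile: 3 codons.
Asn: 2 codons.
Met: 1 codon.
Ile: 3 codons.
2 × 4 × 6 × 3 × 2 × 1 × 3 = 864.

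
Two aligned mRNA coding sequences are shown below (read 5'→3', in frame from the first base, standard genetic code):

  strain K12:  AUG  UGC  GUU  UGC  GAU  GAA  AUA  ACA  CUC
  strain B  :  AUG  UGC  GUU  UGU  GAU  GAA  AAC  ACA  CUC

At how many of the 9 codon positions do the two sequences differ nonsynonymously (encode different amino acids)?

1

Codon 1: AUG Met / AUG Met — identical.
Codon 2: UGC Cys / UGC Cys — identical.
Codon 3: GUU Val / GUU Val — identical.
Codon 4: UGC Cys / UGU Cys — synonymous.
Codon 5: GAU Asp / GAU Asp — identical.
Codon 6: GAA Glu / GAA Glu — identical.
Codon 7: AUA Ile / AAC Asn — nonsynonymous.
Codon 8: ACA Thr / ACA Thr — identical.
Codon 9: CUC Leu / CUC Leu — identical.
Nonsynonymous differences: 1.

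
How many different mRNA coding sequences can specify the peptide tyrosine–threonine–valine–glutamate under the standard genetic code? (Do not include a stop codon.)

Tyr: 2 codons.
Thr: 4 codons.
Val: 4 codons.
Glu: 2 codons.
2 × 4 × 4 × 2 = 64.

64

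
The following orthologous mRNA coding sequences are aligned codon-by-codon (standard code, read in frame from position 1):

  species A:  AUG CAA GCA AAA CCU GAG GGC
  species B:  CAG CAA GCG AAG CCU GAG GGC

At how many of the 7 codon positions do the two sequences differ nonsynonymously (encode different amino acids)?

1

Codon 1: AUG Met / CAG Gln — nonsynonymous.
Codon 2: CAA Gln / CAA Gln — identical.
Codon 3: GCA Ala / GCG Ala — synonymous.
Codon 4: AAA Lys / AAG Lys — synonymous.
Codon 5: CCU Pro / CCU Pro — identical.
Codon 6: GAG Glu / GAG Glu — identical.
Codon 7: GGC Gly / GGC Gly — identical.
Nonsynonymous differences: 1.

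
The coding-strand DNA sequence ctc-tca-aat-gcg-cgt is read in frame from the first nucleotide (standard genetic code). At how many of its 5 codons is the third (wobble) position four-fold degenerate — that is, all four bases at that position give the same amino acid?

Codon 1 CTC (Leu): third position 4-fold.
Codon 2 TCA (Ser): third position 4-fold.
Codon 3 AAT (Asn): third position 2-fold.
Codon 4 GCG (Ala): third position 4-fold.
Codon 5 CGT (Arg): third position 4-fold.
Four-fold degenerate third positions: 4.

4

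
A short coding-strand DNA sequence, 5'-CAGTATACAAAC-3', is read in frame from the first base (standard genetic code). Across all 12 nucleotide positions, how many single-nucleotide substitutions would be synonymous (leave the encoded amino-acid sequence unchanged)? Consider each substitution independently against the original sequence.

Codon 1 (CAG, Gln): 1 synonymous substitution.
Codon 2 (TAT, Tyr): 1 synonymous substitution.
Codon 3 (ACA, Thr): 3 synonymous substitutions.
Codon 4 (AAC, Asn): 1 synonymous substitution.
Total: 1 + 1 + 3 + 1 = 6.

6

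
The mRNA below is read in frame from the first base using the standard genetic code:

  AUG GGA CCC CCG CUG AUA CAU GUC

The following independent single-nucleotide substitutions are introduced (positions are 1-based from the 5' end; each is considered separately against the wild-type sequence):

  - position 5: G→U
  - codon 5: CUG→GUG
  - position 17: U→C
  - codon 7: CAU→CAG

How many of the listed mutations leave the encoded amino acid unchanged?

0

Codon 2: GGA (Gly) → GUA (Val) — missense.
Codon 5: CUG (Leu) → GUG (Val) — missense.
Codon 6: AUA (Ile) → ACA (Thr) — missense.
Codon 7: CAU (His) → CAG (Gln) — missense.
Synonymous: 0 of 4.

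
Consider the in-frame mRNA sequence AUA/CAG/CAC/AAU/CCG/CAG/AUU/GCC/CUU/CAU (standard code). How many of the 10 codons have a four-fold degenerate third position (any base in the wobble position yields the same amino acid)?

3

Codon 1 AUA (Ile): third position 3-fold.
Codon 2 CAG (Gln): third position 2-fold.
Codon 3 CAC (His): third position 2-fold.
Codon 4 AAU (Asn): third position 2-fold.
Codon 5 CCG (Pro): third position 4-fold.
Codon 6 CAG (Gln): third position 2-fold.
Codon 7 AUU (Ile): third position 3-fold.
Codon 8 GCC (Ala): third position 4-fold.
Codon 9 CUU (Leu): third position 4-fold.
Codon 10 CAU (His): third position 2-fold.
Four-fold degenerate third positions: 3.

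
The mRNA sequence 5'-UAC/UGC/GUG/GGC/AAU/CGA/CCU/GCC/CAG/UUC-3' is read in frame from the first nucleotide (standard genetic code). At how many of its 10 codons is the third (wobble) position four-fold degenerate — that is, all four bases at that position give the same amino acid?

5

Codon 1 UAC (Tyr): third position 2-fold.
Codon 2 UGC (Cys): third position 2-fold.
Codon 3 GUG (Val): third position 4-fold.
Codon 4 GGC (Gly): third position 4-fold.
Codon 5 AAU (Asn): third position 2-fold.
Codon 6 CGA (Arg): third position 4-fold.
Codon 7 CCU (Pro): third position 4-fold.
Codon 8 GCC (Ala): third position 4-fold.
Codon 9 CAG (Gln): third position 2-fold.
Codon 10 UUC (Phe): third position 2-fold.
Four-fold degenerate third positions: 5.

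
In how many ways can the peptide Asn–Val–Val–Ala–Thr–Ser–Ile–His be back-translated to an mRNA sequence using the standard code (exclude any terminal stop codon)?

18432

Asn: 2 codons.
Val: 4 codons.
Val: 4 codons.
Ala: 4 codons.
Thr: 4 codons.
Ser: 6 codons.
Ile: 3 codons.
His: 2 codons.
2 × 4 × 4 × 4 × 4 × 6 × 3 × 2 = 18432.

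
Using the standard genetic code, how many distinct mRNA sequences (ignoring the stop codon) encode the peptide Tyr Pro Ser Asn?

Tyr: 2 codons.
Pro: 4 codons.
Ser: 6 codons.
Asn: 2 codons.
2 × 4 × 6 × 2 = 96.

96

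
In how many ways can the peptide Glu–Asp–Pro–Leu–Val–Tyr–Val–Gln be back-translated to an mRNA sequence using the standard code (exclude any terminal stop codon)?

Glu: 2 codons.
Asp: 2 codons.
Pro: 4 codons.
Leu: 6 codons.
Val: 4 codons.
Tyr: 2 codons.
Val: 4 codons.
Gln: 2 codons.
2 × 2 × 4 × 6 × 4 × 2 × 4 × 2 = 6144.

6144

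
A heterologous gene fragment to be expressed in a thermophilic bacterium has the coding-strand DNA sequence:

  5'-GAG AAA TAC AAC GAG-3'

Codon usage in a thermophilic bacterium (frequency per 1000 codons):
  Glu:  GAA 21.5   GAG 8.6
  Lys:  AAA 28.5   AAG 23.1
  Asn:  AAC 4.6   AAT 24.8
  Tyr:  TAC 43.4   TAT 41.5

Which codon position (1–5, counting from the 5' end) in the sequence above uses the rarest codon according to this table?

Codon 1 GAG (Glu): 8.6 per 1000.
Codon 2 AAA (Lys): 28.5 per 1000.
Codon 3 TAC (Tyr): 43.4 per 1000.
Codon 4 AAC (Asn): 4.6 per 1000.
Codon 5 GAG (Glu): 8.6 per 1000.
Lowest frequency is 4.6 at codon 4.

4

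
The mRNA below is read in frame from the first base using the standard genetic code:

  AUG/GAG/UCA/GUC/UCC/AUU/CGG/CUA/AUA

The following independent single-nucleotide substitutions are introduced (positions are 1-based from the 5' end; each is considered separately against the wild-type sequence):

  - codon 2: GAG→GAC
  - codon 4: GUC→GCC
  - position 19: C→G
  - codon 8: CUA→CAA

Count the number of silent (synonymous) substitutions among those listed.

Codon 2: GAG (Glu) → GAC (Asp) — missense.
Codon 4: GUC (Val) → GCC (Ala) — missense.
Codon 7: CGG (Arg) → GGG (Gly) — missense.
Codon 8: CUA (Leu) → CAA (Gln) — missense.
Synonymous: 0 of 4.

0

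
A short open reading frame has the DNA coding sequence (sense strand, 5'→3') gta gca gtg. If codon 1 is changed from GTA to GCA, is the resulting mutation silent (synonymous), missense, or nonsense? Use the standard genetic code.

missense

Position 2 falls in codon 1: GTA → Val.
After the substitution the codon is GCA → Ala.
Val ≠ Ala, so this is a missense mutation.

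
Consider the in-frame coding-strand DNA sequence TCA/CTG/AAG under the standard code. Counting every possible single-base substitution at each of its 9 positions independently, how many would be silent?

Codon 1 (TCA, Ser): 3 synonymous substitutions.
Codon 2 (CTG, Leu): 4 synonymous substitutions.
Codon 3 (AAG, Lys): 1 synonymous substitution.
Total: 3 + 4 + 1 = 8.

8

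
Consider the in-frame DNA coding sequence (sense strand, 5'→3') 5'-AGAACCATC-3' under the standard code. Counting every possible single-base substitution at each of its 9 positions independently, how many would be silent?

Codon 1 (AGA, Arg): 2 synonymous substitutions.
Codon 2 (ACC, Thr): 3 synonymous substitutions.
Codon 3 (ATC, Ile): 2 synonymous substitutions.
Total: 2 + 3 + 2 = 7.

7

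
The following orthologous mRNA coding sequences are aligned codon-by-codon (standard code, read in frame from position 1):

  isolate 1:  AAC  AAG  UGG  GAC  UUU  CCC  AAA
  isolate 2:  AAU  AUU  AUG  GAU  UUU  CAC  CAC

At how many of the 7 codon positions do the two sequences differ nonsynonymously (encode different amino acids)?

4

Codon 1: AAC Asn / AAU Asn — synonymous.
Codon 2: AAG Lys / AUU Ile — nonsynonymous.
Codon 3: UGG Trp / AUG Met — nonsynonymous.
Codon 4: GAC Asp / GAU Asp — synonymous.
Codon 5: UUU Phe / UUU Phe — identical.
Codon 6: CCC Pro / CAC His — nonsynonymous.
Codon 7: AAA Lys / CAC His — nonsynonymous.
Nonsynonymous differences: 4.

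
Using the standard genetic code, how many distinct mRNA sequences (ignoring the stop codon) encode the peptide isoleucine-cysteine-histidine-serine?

Ile: 3 codons.
Cys: 2 codons.
His: 2 codons.
Ser: 6 codons.
3 × 2 × 2 × 6 = 72.

72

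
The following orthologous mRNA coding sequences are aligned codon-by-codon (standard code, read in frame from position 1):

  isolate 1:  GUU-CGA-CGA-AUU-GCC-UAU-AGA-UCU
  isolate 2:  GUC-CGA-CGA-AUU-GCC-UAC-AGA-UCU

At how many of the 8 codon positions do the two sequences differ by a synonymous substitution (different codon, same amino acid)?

2

Codon 1: GUU Val / GUC Val — synonymous.
Codon 2: CGA Arg / CGA Arg — identical.
Codon 3: CGA Arg / CGA Arg — identical.
Codon 4: AUU Ile / AUU Ile — identical.
Codon 5: GCC Ala / GCC Ala — identical.
Codon 6: UAU Tyr / UAC Tyr — synonymous.
Codon 7: AGA Arg / AGA Arg — identical.
Codon 8: UCU Ser / UCU Ser — identical.
Synonymous differences: 2.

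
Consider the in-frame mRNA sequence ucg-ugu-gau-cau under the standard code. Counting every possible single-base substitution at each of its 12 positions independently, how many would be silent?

6

Codon 1 (UCG, Ser): 3 synonymous substitutions.
Codon 2 (UGU, Cys): 1 synonymous substitution.
Codon 3 (GAU, Asp): 1 synonymous substitution.
Codon 4 (CAU, His): 1 synonymous substitution.
Total: 3 + 1 + 1 + 1 = 6.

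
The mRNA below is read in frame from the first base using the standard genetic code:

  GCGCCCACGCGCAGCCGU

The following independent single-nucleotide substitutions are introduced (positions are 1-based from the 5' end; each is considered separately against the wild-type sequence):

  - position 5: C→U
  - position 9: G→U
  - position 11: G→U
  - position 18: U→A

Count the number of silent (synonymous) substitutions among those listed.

2

Codon 2: CCC (Pro) → CUC (Leu) — missense.
Codon 3: ACG (Thr) → ACU (Thr) — synonymous.
Codon 4: CGC (Arg) → CUC (Leu) — missense.
Codon 6: CGU (Arg) → CGA (Arg) — synonymous.
Synonymous: 2 of 4.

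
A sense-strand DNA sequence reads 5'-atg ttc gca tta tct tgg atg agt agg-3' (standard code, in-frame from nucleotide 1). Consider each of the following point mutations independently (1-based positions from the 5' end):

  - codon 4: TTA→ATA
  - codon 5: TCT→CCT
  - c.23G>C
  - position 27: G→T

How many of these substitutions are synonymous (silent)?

Codon 4: TTA (Leu) → ATA (Ile) — missense.
Codon 5: TCT (Ser) → CCT (Pro) — missense.
Codon 8: AGT (Ser) → ACT (Thr) — missense.
Codon 9: AGG (Arg) → AGT (Ser) — missense.
Synonymous: 0 of 4.

0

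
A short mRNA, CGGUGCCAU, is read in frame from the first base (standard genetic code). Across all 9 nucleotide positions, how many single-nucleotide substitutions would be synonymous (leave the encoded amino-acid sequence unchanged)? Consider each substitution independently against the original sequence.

Codon 1 (CGG, Arg): 4 synonymous substitutions.
Codon 2 (UGC, Cys): 1 synonymous substitution.
Codon 3 (CAU, His): 1 synonymous substitution.
Total: 4 + 1 + 1 = 6.

6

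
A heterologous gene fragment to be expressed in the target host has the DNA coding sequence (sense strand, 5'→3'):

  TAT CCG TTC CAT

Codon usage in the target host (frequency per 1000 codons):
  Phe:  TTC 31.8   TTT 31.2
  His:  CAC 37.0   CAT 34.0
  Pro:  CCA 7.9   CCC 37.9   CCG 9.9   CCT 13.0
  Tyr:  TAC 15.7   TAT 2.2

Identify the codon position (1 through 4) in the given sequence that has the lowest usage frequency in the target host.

Codon 1 TAT (Tyr): 2.2 per 1000.
Codon 2 CCG (Pro): 9.9 per 1000.
Codon 3 TTC (Phe): 31.8 per 1000.
Codon 4 CAT (His): 34.0 per 1000.
Lowest frequency is 2.2 at codon 1.

1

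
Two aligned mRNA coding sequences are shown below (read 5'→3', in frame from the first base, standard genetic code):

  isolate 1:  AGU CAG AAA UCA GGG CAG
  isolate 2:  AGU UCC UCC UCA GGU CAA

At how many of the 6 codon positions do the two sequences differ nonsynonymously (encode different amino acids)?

2

Codon 1: AGU Ser / AGU Ser — identical.
Codon 2: CAG Gln / UCC Ser — nonsynonymous.
Codon 3: AAA Lys / UCC Ser — nonsynonymous.
Codon 4: UCA Ser / UCA Ser — identical.
Codon 5: GGG Gly / GGU Gly — synonymous.
Codon 6: CAG Gln / CAA Gln — synonymous.
Nonsynonymous differences: 2.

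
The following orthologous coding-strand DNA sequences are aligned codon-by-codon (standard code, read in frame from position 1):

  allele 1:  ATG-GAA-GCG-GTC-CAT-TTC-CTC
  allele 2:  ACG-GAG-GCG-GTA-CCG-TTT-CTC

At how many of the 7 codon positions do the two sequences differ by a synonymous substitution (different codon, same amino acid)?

3

Codon 1: ATG Met / ACG Thr — nonsynonymous.
Codon 2: GAA Glu / GAG Glu — synonymous.
Codon 3: GCG Ala / GCG Ala — identical.
Codon 4: GTC Val / GTA Val — synonymous.
Codon 5: CAT His / CCG Pro — nonsynonymous.
Codon 6: TTC Phe / TTT Phe — synonymous.
Codon 7: CTC Leu / CTC Leu — identical.
Synonymous differences: 3.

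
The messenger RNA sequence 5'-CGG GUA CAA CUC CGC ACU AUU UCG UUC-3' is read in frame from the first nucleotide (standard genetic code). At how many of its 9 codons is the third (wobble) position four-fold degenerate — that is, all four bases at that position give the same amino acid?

Codon 1 CGG (Arg): third position 4-fold.
Codon 2 GUA (Val): third position 4-fold.
Codon 3 CAA (Gln): third position 2-fold.
Codon 4 CUC (Leu): third position 4-fold.
Codon 5 CGC (Arg): third position 4-fold.
Codon 6 ACU (Thr): third position 4-fold.
Codon 7 AUU (Ile): third position 3-fold.
Codon 8 UCG (Ser): third position 4-fold.
Codon 9 UUC (Phe): third position 2-fold.
Four-fold degenerate third positions: 6.

6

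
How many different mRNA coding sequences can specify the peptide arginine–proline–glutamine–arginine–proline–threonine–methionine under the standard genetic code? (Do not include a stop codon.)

4608

Arg: 6 codons.
Pro: 4 codons.
Gln: 2 codons.
Arg: 6 codons.
Pro: 4 codons.
Thr: 4 codons.
Met: 1 codon.
6 × 4 × 2 × 6 × 4 × 4 × 1 = 4608.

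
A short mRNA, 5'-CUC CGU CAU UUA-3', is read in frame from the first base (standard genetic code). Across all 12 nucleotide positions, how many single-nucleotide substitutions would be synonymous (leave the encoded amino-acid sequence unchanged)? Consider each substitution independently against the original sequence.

Codon 1 (CUC, Leu): 3 synonymous substitutions.
Codon 2 (CGU, Arg): 3 synonymous substitutions.
Codon 3 (CAU, His): 1 synonymous substitution.
Codon 4 (UUA, Leu): 2 synonymous substitutions.
Total: 3 + 3 + 1 + 2 = 9.

9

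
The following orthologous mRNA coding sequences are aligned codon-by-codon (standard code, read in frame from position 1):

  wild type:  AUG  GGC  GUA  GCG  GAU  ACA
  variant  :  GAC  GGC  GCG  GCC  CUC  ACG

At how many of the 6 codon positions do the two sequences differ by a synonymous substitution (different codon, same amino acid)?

Codon 1: AUG Met / GAC Asp — nonsynonymous.
Codon 2: GGC Gly / GGC Gly — identical.
Codon 3: GUA Val / GCG Ala — nonsynonymous.
Codon 4: GCG Ala / GCC Ala — synonymous.
Codon 5: GAU Asp / CUC Leu — nonsynonymous.
Codon 6: ACA Thr / ACG Thr — synonymous.
Synonymous differences: 2.

2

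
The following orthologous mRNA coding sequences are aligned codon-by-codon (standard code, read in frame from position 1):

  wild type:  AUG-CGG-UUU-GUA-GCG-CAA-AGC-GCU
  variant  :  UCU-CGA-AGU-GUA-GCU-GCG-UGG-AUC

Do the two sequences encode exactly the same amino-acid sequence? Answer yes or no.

no

Codon 1: AUG Met / UCU Ser — nonsynonymous.
Codon 2: CGG Arg / CGA Arg — synonymous.
Codon 3: UUU Phe / AGU Ser — nonsynonymous.
Codon 4: GUA Val / GUA Val — identical.
Codon 5: GCG Ala / GCU Ala — synonymous.
Codon 6: CAA Gln / GCG Ala — nonsynonymous.
Codon 7: AGC Ser / UGG Trp — nonsynonymous.
Codon 8: GCU Ala / AUC Ile — nonsynonymous.
Nonsynonymous differences: 5 → different protein.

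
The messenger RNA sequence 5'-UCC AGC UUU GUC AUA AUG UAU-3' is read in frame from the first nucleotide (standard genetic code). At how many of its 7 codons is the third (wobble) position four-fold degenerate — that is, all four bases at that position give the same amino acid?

2

Codon 1 UCC (Ser): third position 4-fold.
Codon 2 AGC (Ser): third position 2-fold.
Codon 3 UUU (Phe): third position 2-fold.
Codon 4 GUC (Val): third position 4-fold.
Codon 5 AUA (Ile): third position 3-fold.
Codon 6 AUG (Met): third position 1-fold.
Codon 7 UAU (Tyr): third position 2-fold.
Four-fold degenerate third positions: 2.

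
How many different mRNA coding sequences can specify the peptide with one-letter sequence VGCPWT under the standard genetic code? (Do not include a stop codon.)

512

Val: 4 codons.
Gly: 4 codons.
Cys: 2 codons.
Pro: 4 codons.
Trp: 1 codon.
Thr: 4 codons.
4 × 4 × 2 × 4 × 1 × 4 = 512.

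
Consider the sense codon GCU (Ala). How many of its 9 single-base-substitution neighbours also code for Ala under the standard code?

3

Position 1: none → 0 synonymous.
Position 2: none → 0 synonymous.
Position 3: GCC, GCA, GCG → 3 synonymous.
Total: 0 + 0 + 3 = 3.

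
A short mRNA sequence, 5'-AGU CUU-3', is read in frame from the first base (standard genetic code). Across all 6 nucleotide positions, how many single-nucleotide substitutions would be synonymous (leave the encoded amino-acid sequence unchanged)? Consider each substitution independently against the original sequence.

4

Codon 1 (AGU, Ser): 1 synonymous substitution.
Codon 2 (CUU, Leu): 3 synonymous substitutions.
Total: 1 + 3 = 4.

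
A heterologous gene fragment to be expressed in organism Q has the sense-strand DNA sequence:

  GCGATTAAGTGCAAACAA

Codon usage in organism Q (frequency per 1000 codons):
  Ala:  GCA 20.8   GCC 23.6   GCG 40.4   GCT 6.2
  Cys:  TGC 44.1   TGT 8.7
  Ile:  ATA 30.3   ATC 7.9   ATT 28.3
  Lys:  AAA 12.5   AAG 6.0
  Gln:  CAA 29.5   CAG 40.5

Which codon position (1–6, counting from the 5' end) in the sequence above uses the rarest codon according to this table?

3

Codon 1 GCG (Ala): 40.4 per 1000.
Codon 2 ATT (Ile): 28.3 per 1000.
Codon 3 AAG (Lys): 6.0 per 1000.
Codon 4 TGC (Cys): 44.1 per 1000.
Codon 5 AAA (Lys): 12.5 per 1000.
Codon 6 CAA (Gln): 29.5 per 1000.
Lowest frequency is 6.0 at codon 3.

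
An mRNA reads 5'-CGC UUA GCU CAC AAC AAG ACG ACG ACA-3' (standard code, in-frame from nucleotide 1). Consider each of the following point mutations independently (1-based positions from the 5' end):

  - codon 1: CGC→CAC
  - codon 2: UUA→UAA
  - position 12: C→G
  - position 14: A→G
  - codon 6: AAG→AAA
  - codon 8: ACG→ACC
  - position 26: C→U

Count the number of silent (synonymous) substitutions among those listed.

2

Codon 1: CGC (Arg) → CAC (His) — missense.
Codon 2: UUA (Leu) → UAA (Stop) — nonsense.
Codon 4: CAC (His) → CAG (Gln) — missense.
Codon 5: AAC (Asn) → AGC (Ser) — missense.
Codon 6: AAG (Lys) → AAA (Lys) — synonymous.
Codon 8: ACG (Thr) → ACC (Thr) — synonymous.
Codon 9: ACA (Thr) → AUA (Ile) — missense.
Synonymous: 2 of 7.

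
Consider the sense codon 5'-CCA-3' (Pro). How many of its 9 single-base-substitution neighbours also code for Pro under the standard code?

3

Position 1: none → 0 synonymous.
Position 2: none → 0 synonymous.
Position 3: CCT, CCC, CCG → 3 synonymous.
Total: 0 + 0 + 3 = 3.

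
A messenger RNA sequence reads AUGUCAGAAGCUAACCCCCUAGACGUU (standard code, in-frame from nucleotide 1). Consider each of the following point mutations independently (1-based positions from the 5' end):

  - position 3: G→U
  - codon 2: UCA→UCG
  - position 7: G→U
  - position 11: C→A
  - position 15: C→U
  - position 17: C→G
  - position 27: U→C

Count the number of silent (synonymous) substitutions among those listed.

3

Codon 1: AUG (Met) → AUU (Ile) — missense.
Codon 2: UCA (Ser) → UCG (Ser) — synonymous.
Codon 3: GAA (Glu) → UAA (Stop) — nonsense.
Codon 4: GCU (Ala) → GAU (Asp) — missense.
Codon 5: AAC (Asn) → AAU (Asn) — synonymous.
Codon 6: CCC (Pro) → CGC (Arg) — missense.
Codon 9: GUU (Val) → GUC (Val) — synonymous.
Synonymous: 3 of 7.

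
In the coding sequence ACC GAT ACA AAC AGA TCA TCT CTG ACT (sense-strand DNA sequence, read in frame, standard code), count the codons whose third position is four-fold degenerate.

6

Codon 1 ACC (Thr): third position 4-fold.
Codon 2 GAT (Asp): third position 2-fold.
Codon 3 ACA (Thr): third position 4-fold.
Codon 4 AAC (Asn): third position 2-fold.
Codon 5 AGA (Arg): third position 2-fold.
Codon 6 TCA (Ser): third position 4-fold.
Codon 7 TCT (Ser): third position 4-fold.
Codon 8 CTG (Leu): third position 4-fold.
Codon 9 ACT (Thr): third position 4-fold.
Four-fold degenerate third positions: 6.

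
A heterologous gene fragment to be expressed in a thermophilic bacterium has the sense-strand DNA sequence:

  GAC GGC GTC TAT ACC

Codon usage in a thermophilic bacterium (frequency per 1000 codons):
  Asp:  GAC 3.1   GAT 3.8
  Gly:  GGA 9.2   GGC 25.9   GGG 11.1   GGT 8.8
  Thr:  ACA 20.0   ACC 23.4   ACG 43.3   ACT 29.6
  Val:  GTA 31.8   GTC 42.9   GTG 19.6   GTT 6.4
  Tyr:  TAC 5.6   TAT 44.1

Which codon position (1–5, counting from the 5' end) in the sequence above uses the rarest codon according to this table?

1

Codon 1 GAC (Asp): 3.1 per 1000.
Codon 2 GGC (Gly): 25.9 per 1000.
Codon 3 GTC (Val): 42.9 per 1000.
Codon 4 TAT (Tyr): 44.1 per 1000.
Codon 5 ACC (Thr): 23.4 per 1000.
Lowest frequency is 3.1 at codon 1.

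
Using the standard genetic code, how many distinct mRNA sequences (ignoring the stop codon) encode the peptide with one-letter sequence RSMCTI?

Arg: 6 codons.
Ser: 6 codons.
Met: 1 codon.
Cys: 2 codons.
Thr: 4 codons.
Ile: 3 codons.
6 × 6 × 1 × 2 × 4 × 3 = 864.

864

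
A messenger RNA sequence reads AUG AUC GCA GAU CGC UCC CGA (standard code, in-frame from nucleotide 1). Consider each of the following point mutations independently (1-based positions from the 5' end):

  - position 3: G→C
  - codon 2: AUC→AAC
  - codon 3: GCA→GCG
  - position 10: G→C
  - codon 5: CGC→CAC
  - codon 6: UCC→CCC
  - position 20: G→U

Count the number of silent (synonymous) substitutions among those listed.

Codon 1: AUG (Met) → AUC (Ile) — missense.
Codon 2: AUC (Ile) → AAC (Asn) — missense.
Codon 3: GCA (Ala) → GCG (Ala) — synonymous.
Codon 4: GAU (Asp) → CAU (His) — missense.
Codon 5: CGC (Arg) → CAC (His) — missense.
Codon 6: UCC (Ser) → CCC (Pro) — missense.
Codon 7: CGA (Arg) → CUA (Leu) — missense.
Synonymous: 1 of 7.

1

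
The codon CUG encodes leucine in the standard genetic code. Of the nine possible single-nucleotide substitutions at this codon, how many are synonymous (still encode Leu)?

4

Position 1: UUG → 1 synonymous.
Position 2: none → 0 synonymous.
Position 3: CUU, CUC, CUA → 3 synonymous.
Total: 1 + 0 + 3 = 4.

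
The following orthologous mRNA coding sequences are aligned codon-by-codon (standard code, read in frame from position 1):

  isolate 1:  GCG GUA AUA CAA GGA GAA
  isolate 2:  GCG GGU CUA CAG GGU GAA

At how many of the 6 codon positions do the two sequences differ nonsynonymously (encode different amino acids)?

2

Codon 1: GCG Ala / GCG Ala — identical.
Codon 2: GUA Val / GGU Gly — nonsynonymous.
Codon 3: AUA Ile / CUA Leu — nonsynonymous.
Codon 4: CAA Gln / CAG Gln — synonymous.
Codon 5: GGA Gly / GGU Gly — synonymous.
Codon 6: GAA Glu / GAA Glu — identical.
Nonsynonymous differences: 2.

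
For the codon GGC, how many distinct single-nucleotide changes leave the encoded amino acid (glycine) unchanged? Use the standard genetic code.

3

Position 1: none → 0 synonymous.
Position 2: none → 0 synonymous.
Position 3: GGU, GGA, GGG → 3 synonymous.
Total: 0 + 0 + 3 = 3.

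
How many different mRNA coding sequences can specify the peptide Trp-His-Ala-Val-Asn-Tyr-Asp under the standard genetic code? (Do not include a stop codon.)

Trp: 1 codon.
His: 2 codons.
Ala: 4 codons.
Val: 4 codons.
Asn: 2 codons.
Tyr: 2 codons.
Asp: 2 codons.
1 × 2 × 4 × 4 × 2 × 2 × 2 = 256.

256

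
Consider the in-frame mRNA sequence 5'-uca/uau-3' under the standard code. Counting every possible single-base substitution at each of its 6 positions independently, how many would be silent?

4

Codon 1 (UCA, Ser): 3 synonymous substitutions.
Codon 2 (UAU, Tyr): 1 synonymous substitution.
Total: 3 + 1 = 4.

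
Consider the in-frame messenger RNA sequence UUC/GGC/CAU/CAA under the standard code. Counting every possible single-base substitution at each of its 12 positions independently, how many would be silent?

Codon 1 (UUC, Phe): 1 synonymous substitution.
Codon 2 (GGC, Gly): 3 synonymous substitutions.
Codon 3 (CAU, His): 1 synonymous substitution.
Codon 4 (CAA, Gln): 1 synonymous substitution.
Total: 1 + 3 + 1 + 1 = 6.

6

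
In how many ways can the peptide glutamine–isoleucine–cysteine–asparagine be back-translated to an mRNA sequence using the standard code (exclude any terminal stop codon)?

24

Gln: 2 codons.
Ile: 3 codons.
Cys: 2 codons.
Asn: 2 codons.
2 × 3 × 2 × 2 = 24.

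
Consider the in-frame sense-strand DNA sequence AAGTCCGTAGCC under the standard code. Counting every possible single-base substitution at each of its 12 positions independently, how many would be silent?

Codon 1 (AAG, Lys): 1 synonymous substitution.
Codon 2 (TCC, Ser): 3 synonymous substitutions.
Codon 3 (GTA, Val): 3 synonymous substitutions.
Codon 4 (GCC, Ala): 3 synonymous substitutions.
Total: 1 + 3 + 3 + 3 = 10.

10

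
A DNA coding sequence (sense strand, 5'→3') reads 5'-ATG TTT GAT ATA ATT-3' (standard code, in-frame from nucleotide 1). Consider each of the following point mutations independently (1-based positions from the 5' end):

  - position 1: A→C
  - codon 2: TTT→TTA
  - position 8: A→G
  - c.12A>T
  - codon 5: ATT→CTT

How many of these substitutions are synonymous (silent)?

Codon 1: ATG (Met) → CTG (Leu) — missense.
Codon 2: TTT (Phe) → TTA (Leu) — missense.
Codon 3: GAT (Asp) → GGT (Gly) — missense.
Codon 4: ATA (Ile) → ATT (Ile) — synonymous.
Codon 5: ATT (Ile) → CTT (Leu) — missense.
Synonymous: 1 of 5.

1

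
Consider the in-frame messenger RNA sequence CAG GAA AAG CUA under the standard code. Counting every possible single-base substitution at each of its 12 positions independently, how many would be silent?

Codon 1 (CAG, Gln): 1 synonymous substitution.
Codon 2 (GAA, Glu): 1 synonymous substitution.
Codon 3 (AAG, Lys): 1 synonymous substitution.
Codon 4 (CUA, Leu): 4 synonymous substitutions.
Total: 1 + 1 + 1 + 4 = 7.

7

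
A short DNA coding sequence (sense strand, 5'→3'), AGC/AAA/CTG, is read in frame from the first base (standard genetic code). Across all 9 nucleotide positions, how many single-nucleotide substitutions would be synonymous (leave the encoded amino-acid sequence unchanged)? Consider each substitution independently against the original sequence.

Codon 1 (AGC, Ser): 1 synonymous substitution.
Codon 2 (AAA, Lys): 1 synonymous substitution.
Codon 3 (CTG, Leu): 4 synonymous substitutions.
Total: 1 + 1 + 4 = 6.

6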